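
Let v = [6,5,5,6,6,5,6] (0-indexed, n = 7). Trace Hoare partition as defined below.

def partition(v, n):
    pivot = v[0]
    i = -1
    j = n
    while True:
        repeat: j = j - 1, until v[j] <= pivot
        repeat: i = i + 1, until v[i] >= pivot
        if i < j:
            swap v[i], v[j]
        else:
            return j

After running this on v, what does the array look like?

[6,5,5,5,6,6,6]

pivot = v[0] = 6; i = -1, j = 7
j→6 (v[6]=6≤6), i→0 (v[0]=6≥6); i<j, swap → [6,5,5,6,6,5,6]
j→5 (v[5]=5≤6), i→3 (v[3]=6≥6); i<j, swap → [6,5,5,5,6,6,6]
j→4, i→4; i≥j, return j=4. v = [6,5,5,5,6,6,6]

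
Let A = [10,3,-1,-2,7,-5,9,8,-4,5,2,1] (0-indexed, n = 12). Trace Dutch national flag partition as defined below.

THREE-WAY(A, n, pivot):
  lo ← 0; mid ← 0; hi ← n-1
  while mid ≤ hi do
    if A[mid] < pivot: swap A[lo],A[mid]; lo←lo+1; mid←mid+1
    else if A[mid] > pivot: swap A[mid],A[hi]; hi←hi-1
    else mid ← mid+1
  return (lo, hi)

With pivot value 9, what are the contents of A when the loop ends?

pivot = 9; lo=0, mid=0, hi=11
A[mid]=10>9: swap A[0],A[11]; hi=10 → [1,3,-1,-2,7,-5,9,8,-4,5,2,10]
A[mid]=1<9: swap A[0],A[0]; lo=1,mid=1 → [1,3,-1,-2,7,-5,9,8,-4,5,2,10]
A[mid]=3<9: swap A[1],A[1]; lo=2,mid=2 → [1,3,-1,-2,7,-5,9,8,-4,5,2,10]
A[mid]=-1<9: swap A[2],A[2]; lo=3,mid=3 → [1,3,-1,-2,7,-5,9,8,-4,5,2,10]
A[mid]=-2<9: swap A[3],A[3]; lo=4,mid=4 → [1,3,-1,-2,7,-5,9,8,-4,5,2,10]
A[mid]=7<9: swap A[4],A[4]; lo=5,mid=5 → [1,3,-1,-2,7,-5,9,8,-4,5,2,10]
A[mid]=-5<9: swap A[5],A[5]; lo=6,mid=6 → [1,3,-1,-2,7,-5,9,8,-4,5,2,10]
A[mid]=9=9: mid=7
A[mid]=8<9: swap A[6],A[7]; lo=7,mid=8 → [1,3,-1,-2,7,-5,8,9,-4,5,2,10]
A[mid]=-4<9: swap A[7],A[8]; lo=8,mid=9 → [1,3,-1,-2,7,-5,8,-4,9,5,2,10]
A[mid]=5<9: swap A[8],A[9]; lo=9,mid=10 → [1,3,-1,-2,7,-5,8,-4,5,9,2,10]
A[mid]=2<9: swap A[9],A[10]; lo=10,mid=11 → [1,3,-1,-2,7,-5,8,-4,5,2,9,10]
end: lo=10, hi=10; A = [1,3,-1,-2,7,-5,8,-4,5,2,9,10]

[1,3,-1,-2,7,-5,8,-4,5,2,9,10]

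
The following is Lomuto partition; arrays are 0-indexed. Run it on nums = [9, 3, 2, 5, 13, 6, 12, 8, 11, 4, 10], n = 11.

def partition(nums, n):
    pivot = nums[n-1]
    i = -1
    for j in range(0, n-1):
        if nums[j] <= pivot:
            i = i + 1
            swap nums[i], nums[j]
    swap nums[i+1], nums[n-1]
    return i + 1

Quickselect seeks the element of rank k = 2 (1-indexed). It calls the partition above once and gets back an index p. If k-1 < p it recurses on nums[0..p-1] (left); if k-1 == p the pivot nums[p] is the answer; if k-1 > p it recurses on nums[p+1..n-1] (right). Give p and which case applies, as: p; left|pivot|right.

pivot = nums[10] = 10; i = -1
j=0: nums[0]=9 ≤ 10 → i=0, swap nums[0],nums[0] (no change) → [9, 3, 2, 5, 13, 6, 12, 8, 11, 4, 10]
j=1: nums[1]=3 ≤ 10 → i=1, swap nums[1],nums[1] (no change) → [9, 3, 2, 5, 13, 6, 12, 8, 11, 4, 10]
j=2: nums[2]=2 ≤ 10 → i=2, swap nums[2],nums[2] (no change) → [9, 3, 2, 5, 13, 6, 12, 8, 11, 4, 10]
j=3: nums[3]=5 ≤ 10 → i=3, swap nums[3],nums[3] (no change) → [9, 3, 2, 5, 13, 6, 12, 8, 11, 4, 10]
j=4: nums[4]=13 > 10 → no swap
j=5: nums[5]=6 ≤ 10 → i=4, swap nums[4],nums[5] → [9, 3, 2, 5, 6, 13, 12, 8, 11, 4, 10]
j=6: nums[6]=12 > 10 → no swap
j=7: nums[7]=8 ≤ 10 → i=5, swap nums[5],nums[7] → [9, 3, 2, 5, 6, 8, 12, 13, 11, 4, 10]
j=8: nums[8]=11 > 10 → no swap
j=9: nums[9]=4 ≤ 10 → i=6, swap nums[6],nums[9] → [9, 3, 2, 5, 6, 8, 4, 13, 11, 12, 10]
final swap nums[7],nums[10] → [9, 3, 2, 5, 6, 8, 4, 10, 11, 12, 13]; return 7
p = 7; k-1 = 1 < 7 ⇒ left

7; left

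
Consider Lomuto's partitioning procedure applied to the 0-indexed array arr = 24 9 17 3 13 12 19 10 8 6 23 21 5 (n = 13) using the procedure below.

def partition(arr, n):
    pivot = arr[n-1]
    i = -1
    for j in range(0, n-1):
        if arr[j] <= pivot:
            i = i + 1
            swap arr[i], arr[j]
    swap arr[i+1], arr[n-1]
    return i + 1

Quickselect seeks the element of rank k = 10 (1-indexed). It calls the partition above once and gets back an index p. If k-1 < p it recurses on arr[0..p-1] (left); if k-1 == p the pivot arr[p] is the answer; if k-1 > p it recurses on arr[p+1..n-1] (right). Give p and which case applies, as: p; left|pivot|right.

1; right

pivot=5, i=-1
j=0: 24>5, skip
j=1: 9>5, skip
j=2: 17>5, skip
j=3: 3≤5, i=0, swap(0,3) ⇒ 3 9 17 24 13 12 19 10 8 6 23 21 5
j=4: 13>5, skip
j=5: 12>5, skip
j=6: 19>5, skip
j=7: 10>5, skip
j=8: 8>5, skip
j=9: 6>5, skip
j=10: 23>5, skip
j=11: 21>5, skip
swap(1,12) ⇒ 3 5 17 24 13 12 19 10 8 6 23 21 9; return 1
p = 1; k-1 = 9 > 1 ⇒ right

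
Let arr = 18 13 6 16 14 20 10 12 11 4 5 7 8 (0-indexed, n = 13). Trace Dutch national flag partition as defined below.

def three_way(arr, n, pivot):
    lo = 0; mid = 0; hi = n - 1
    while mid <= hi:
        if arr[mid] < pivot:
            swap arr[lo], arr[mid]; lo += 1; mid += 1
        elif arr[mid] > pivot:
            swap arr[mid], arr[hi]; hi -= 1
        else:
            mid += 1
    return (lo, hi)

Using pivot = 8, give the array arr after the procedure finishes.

7 6 5 4 8 10 12 11 20 14 16 13 18

pivot = 8; lo=0, mid=0, hi=12
arr[mid]=18>8: swap arr[0],arr[12]; hi=11 → 8 13 6 16 14 20 10 12 11 4 5 7 18
arr[mid]=8=8: mid=1
arr[mid]=13>8: swap arr[1],arr[11]; hi=10 → 8 7 6 16 14 20 10 12 11 4 5 13 18
arr[mid]=7<8: swap arr[0],arr[1]; lo=1,mid=2 → 7 8 6 16 14 20 10 12 11 4 5 13 18
arr[mid]=6<8: swap arr[1],arr[2]; lo=2,mid=3 → 7 6 8 16 14 20 10 12 11 4 5 13 18
arr[mid]=16>8: swap arr[3],arr[10]; hi=9 → 7 6 8 5 14 20 10 12 11 4 16 13 18
arr[mid]=5<8: swap arr[2],arr[3]; lo=3,mid=4 → 7 6 5 8 14 20 10 12 11 4 16 13 18
arr[mid]=14>8: swap arr[4],arr[9]; hi=8 → 7 6 5 8 4 20 10 12 11 14 16 13 18
arr[mid]=4<8: swap arr[3],arr[4]; lo=4,mid=5 → 7 6 5 4 8 20 10 12 11 14 16 13 18
arr[mid]=20>8: swap arr[5],arr[8]; hi=7 → 7 6 5 4 8 11 10 12 20 14 16 13 18
arr[mid]=11>8: swap arr[5],arr[7]; hi=6 → 7 6 5 4 8 12 10 11 20 14 16 13 18
arr[mid]=12>8: swap arr[5],arr[6]; hi=5 → 7 6 5 4 8 10 12 11 20 14 16 13 18
arr[mid]=10>8: swap arr[5],arr[5]; hi=4 → 7 6 5 4 8 10 12 11 20 14 16 13 18
end: lo=4, hi=4; arr = 7 6 5 4 8 10 12 11 20 14 16 13 18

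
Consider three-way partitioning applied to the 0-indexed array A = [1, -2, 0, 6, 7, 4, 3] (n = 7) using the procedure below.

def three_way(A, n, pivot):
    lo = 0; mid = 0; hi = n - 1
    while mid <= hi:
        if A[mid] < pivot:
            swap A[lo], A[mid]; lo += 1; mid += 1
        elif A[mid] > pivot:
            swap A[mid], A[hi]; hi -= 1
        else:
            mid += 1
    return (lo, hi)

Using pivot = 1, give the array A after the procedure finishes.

[-2, 0, 1, 7, 4, 3, 6]

pivot = 1; lo=0, mid=0, hi=6
A[mid]=1=1: mid=1
A[mid]=-2<1: swap A[0],A[1]; lo=1,mid=2 → [-2, 1, 0, 6, 7, 4, 3]
A[mid]=0<1: swap A[1],A[2]; lo=2,mid=3 → [-2, 0, 1, 6, 7, 4, 3]
A[mid]=6>1: swap A[3],A[6]; hi=5 → [-2, 0, 1, 3, 7, 4, 6]
A[mid]=3>1: swap A[3],A[5]; hi=4 → [-2, 0, 1, 4, 7, 3, 6]
A[mid]=4>1: swap A[3],A[4]; hi=3 → [-2, 0, 1, 7, 4, 3, 6]
A[mid]=7>1: swap A[3],A[3]; hi=2 → [-2, 0, 1, 7, 4, 3, 6]
end: lo=2, hi=2; A = [-2, 0, 1, 7, 4, 3, 6]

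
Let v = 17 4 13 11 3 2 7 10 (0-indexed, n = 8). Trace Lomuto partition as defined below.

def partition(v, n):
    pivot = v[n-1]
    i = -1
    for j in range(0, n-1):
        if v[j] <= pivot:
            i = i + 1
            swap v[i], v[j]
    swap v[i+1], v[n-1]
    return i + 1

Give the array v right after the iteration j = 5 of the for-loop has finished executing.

4 3 2 11 17 13 7 10

pivot = v[7] = 10; i = -1
j=0: v[0]=17 > 10 → no swap
j=1: v[1]=4 ≤ 10 → i=0, swap v[0],v[1] → 4 17 13 11 3 2 7 10
j=2: v[2]=13 > 10 → no swap
j=3: v[3]=11 > 10 → no swap
j=4: v[4]=3 ≤ 10 → i=1, swap v[1],v[4] → 4 3 13 11 17 2 7 10
j=5: v[5]=2 ≤ 10 → i=2, swap v[2],v[5] → 4 3 2 11 17 13 7 10
(after j=5) v = 4 3 2 11 17 13 7 10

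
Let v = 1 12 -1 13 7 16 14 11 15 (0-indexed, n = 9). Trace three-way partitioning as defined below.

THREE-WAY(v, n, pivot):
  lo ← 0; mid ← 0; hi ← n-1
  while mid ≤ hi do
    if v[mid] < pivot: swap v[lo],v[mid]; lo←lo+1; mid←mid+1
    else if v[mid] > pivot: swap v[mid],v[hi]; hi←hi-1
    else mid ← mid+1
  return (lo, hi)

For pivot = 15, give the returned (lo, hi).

(7, 7)

lo=0 mid=0 hi=8
1<15: swap(0,0), lo=1 mid=1 ⇒ 1 12 -1 13 7 16 14 11 15
12<15: swap(1,1), lo=2 mid=2 ⇒ 1 12 -1 13 7 16 14 11 15
-1<15: swap(2,2), lo=3 mid=3 ⇒ 1 12 -1 13 7 16 14 11 15
13<15: swap(3,3), lo=4 mid=4 ⇒ 1 12 -1 13 7 16 14 11 15
7<15: swap(4,4), lo=5 mid=5 ⇒ 1 12 -1 13 7 16 14 11 15
16>15: swap(5,8), hi=7 ⇒ 1 12 -1 13 7 15 14 11 16
15=15: mid=6
14<15: swap(5,6), lo=6 mid=7 ⇒ 1 12 -1 13 7 14 15 11 16
11<15: swap(6,7), lo=7 mid=8 ⇒ 1 12 -1 13 7 14 11 15 16
done. lo=7 hi=7; v=1 12 -1 13 7 14 11 15 16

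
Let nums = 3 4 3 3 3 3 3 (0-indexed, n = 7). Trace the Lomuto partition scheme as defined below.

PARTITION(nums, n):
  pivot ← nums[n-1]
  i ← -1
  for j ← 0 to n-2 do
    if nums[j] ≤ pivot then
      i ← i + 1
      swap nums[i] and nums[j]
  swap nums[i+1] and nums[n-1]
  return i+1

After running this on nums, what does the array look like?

3 3 3 3 3 3 4

pivot = nums[6] = 3; i = -1
j=0: nums[0]=3 ≤ 3 → i=0, swap nums[0],nums[0] (no change) → 3 4 3 3 3 3 3
j=1: nums[1]=4 > 3 → no swap
j=2: nums[2]=3 ≤ 3 → i=1, swap nums[1],nums[2] → 3 3 4 3 3 3 3
j=3: nums[3]=3 ≤ 3 → i=2, swap nums[2],nums[3] → 3 3 3 4 3 3 3
j=4: nums[4]=3 ≤ 3 → i=3, swap nums[3],nums[4] → 3 3 3 3 4 3 3
j=5: nums[5]=3 ≤ 3 → i=4, swap nums[4],nums[5] → 3 3 3 3 3 4 3
final swap nums[5],nums[6] → 3 3 3 3 3 3 4; return 5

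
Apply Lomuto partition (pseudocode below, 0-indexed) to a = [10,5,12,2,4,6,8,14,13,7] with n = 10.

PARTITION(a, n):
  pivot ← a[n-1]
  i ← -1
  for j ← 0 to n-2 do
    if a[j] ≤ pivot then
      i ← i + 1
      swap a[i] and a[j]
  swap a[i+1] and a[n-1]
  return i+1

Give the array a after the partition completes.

[5,2,4,6,7,10,8,14,13,12]

pivot=7, i=-1
j=0: 10>7, skip
j=1: 5≤7, i=0, swap(0,1) ⇒ [5,10,12,2,4,6,8,14,13,7]
j=2: 12>7, skip
j=3: 2≤7, i=1, swap(1,3) ⇒ [5,2,12,10,4,6,8,14,13,7]
j=4: 4≤7, i=2, swap(2,4) ⇒ [5,2,4,10,12,6,8,14,13,7]
j=5: 6≤7, i=3, swap(3,5) ⇒ [5,2,4,6,12,10,8,14,13,7]
j=6: 8>7, skip
j=7: 14>7, skip
j=8: 13>7, skip
swap(4,9) ⇒ [5,2,4,6,7,10,8,14,13,12]; return 4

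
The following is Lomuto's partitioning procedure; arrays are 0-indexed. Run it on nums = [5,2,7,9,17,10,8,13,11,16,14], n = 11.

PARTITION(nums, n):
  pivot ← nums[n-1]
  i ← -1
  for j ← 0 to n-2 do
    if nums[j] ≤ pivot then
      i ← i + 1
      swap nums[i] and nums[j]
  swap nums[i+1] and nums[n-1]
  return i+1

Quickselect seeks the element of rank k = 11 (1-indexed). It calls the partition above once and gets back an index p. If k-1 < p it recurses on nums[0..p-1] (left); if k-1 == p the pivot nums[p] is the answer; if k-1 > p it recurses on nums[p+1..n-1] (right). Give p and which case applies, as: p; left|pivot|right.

pivot = nums[10] = 14; i = -1
j=0: nums[0]=5 ≤ 14 → i=0, swap nums[0],nums[0] (no change) → [5,2,7,9,17,10,8,13,11,16,14]
j=1: nums[1]=2 ≤ 14 → i=1, swap nums[1],nums[1] (no change) → [5,2,7,9,17,10,8,13,11,16,14]
j=2: nums[2]=7 ≤ 14 → i=2, swap nums[2],nums[2] (no change) → [5,2,7,9,17,10,8,13,11,16,14]
j=3: nums[3]=9 ≤ 14 → i=3, swap nums[3],nums[3] (no change) → [5,2,7,9,17,10,8,13,11,16,14]
j=4: nums[4]=17 > 14 → no swap
j=5: nums[5]=10 ≤ 14 → i=4, swap nums[4],nums[5] → [5,2,7,9,10,17,8,13,11,16,14]
j=6: nums[6]=8 ≤ 14 → i=5, swap nums[5],nums[6] → [5,2,7,9,10,8,17,13,11,16,14]
j=7: nums[7]=13 ≤ 14 → i=6, swap nums[6],nums[7] → [5,2,7,9,10,8,13,17,11,16,14]
j=8: nums[8]=11 ≤ 14 → i=7, swap nums[7],nums[8] → [5,2,7,9,10,8,13,11,17,16,14]
j=9: nums[9]=16 > 14 → no swap
final swap nums[8],nums[10] → [5,2,7,9,10,8,13,11,14,16,17]; return 8
p = 8; k-1 = 10 > 8 ⇒ right

8; right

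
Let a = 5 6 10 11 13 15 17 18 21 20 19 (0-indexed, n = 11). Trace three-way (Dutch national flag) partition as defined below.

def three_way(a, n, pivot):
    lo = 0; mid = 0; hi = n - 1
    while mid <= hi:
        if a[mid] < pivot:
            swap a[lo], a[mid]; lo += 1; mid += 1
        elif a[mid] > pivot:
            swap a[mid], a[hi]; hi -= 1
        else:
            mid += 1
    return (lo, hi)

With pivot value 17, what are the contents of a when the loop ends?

5 6 10 11 13 15 17 21 20 19 18

lo=0 mid=0 hi=10
5<17: swap(0,0), lo=1 mid=1 ⇒ 5 6 10 11 13 15 17 18 21 20 19
6<17: swap(1,1), lo=2 mid=2 ⇒ 5 6 10 11 13 15 17 18 21 20 19
10<17: swap(2,2), lo=3 mid=3 ⇒ 5 6 10 11 13 15 17 18 21 20 19
11<17: swap(3,3), lo=4 mid=4 ⇒ 5 6 10 11 13 15 17 18 21 20 19
13<17: swap(4,4), lo=5 mid=5 ⇒ 5 6 10 11 13 15 17 18 21 20 19
15<17: swap(5,5), lo=6 mid=6 ⇒ 5 6 10 11 13 15 17 18 21 20 19
17=17: mid=7
18>17: swap(7,10), hi=9 ⇒ 5 6 10 11 13 15 17 19 21 20 18
19>17: swap(7,9), hi=8 ⇒ 5 6 10 11 13 15 17 20 21 19 18
20>17: swap(7,8), hi=7 ⇒ 5 6 10 11 13 15 17 21 20 19 18
21>17: swap(7,7), hi=6 ⇒ 5 6 10 11 13 15 17 21 20 19 18
done. lo=6 hi=6; a=5 6 10 11 13 15 17 21 20 19 18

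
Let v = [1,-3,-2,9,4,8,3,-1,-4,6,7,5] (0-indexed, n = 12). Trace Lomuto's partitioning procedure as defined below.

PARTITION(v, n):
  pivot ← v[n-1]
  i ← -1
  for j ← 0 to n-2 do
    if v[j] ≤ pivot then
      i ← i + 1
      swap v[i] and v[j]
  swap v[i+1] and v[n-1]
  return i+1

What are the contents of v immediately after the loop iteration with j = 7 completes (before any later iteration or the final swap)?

[1,-3,-2,4,3,-1,9,8,-4,6,7,5]

pivot = v[11] = 5; i = -1
j=0: v[0]=1 ≤ 5 → i=0, swap v[0],v[0] (no change) → [1,-3,-2,9,4,8,3,-1,-4,6,7,5]
j=1: v[1]=-3 ≤ 5 → i=1, swap v[1],v[1] (no change) → [1,-3,-2,9,4,8,3,-1,-4,6,7,5]
j=2: v[2]=-2 ≤ 5 → i=2, swap v[2],v[2] (no change) → [1,-3,-2,9,4,8,3,-1,-4,6,7,5]
j=3: v[3]=9 > 5 → no swap
j=4: v[4]=4 ≤ 5 → i=3, swap v[3],v[4] → [1,-3,-2,4,9,8,3,-1,-4,6,7,5]
j=5: v[5]=8 > 5 → no swap
j=6: v[6]=3 ≤ 5 → i=4, swap v[4],v[6] → [1,-3,-2,4,3,8,9,-1,-4,6,7,5]
j=7: v[7]=-1 ≤ 5 → i=5, swap v[5],v[7] → [1,-3,-2,4,3,-1,9,8,-4,6,7,5]
(after j=7) v = [1,-3,-2,4,3,-1,9,8,-4,6,7,5]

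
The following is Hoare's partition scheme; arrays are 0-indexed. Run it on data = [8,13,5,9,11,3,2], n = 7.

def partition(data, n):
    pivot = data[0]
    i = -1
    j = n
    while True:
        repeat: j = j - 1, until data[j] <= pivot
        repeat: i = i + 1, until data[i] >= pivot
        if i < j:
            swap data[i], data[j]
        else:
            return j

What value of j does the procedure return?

2

pivot = data[0] = 8; i = -1, j = 7
j→6 (data[6]=2≤8), i→0 (data[0]=8≥8); i<j, swap → [2,13,5,9,11,3,8]
j→5 (data[5]=3≤8), i→1 (data[1]=13≥8); i<j, swap → [2,3,5,9,11,13,8]
j→2, i→3; i≥j, return j=2. data = [2,3,5,9,11,13,8]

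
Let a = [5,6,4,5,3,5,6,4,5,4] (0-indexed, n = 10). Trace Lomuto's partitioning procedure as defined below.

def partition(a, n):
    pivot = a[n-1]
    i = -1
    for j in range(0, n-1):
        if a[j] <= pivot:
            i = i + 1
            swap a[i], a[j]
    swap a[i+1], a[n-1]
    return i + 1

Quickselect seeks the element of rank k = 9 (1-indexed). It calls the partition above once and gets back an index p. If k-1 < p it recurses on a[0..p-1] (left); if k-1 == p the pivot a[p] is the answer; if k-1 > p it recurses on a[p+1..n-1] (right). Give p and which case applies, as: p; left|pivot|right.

pivot = a[9] = 4; i = -1
j=0: a[0]=5 > 4 → no swap
j=1: a[1]=6 > 4 → no swap
j=2: a[2]=4 ≤ 4 → i=0, swap a[0],a[2] → [4,6,5,5,3,5,6,4,5,4]
j=3: a[3]=5 > 4 → no swap
j=4: a[4]=3 ≤ 4 → i=1, swap a[1],a[4] → [4,3,5,5,6,5,6,4,5,4]
j=5: a[5]=5 > 4 → no swap
j=6: a[6]=6 > 4 → no swap
j=7: a[7]=4 ≤ 4 → i=2, swap a[2],a[7] → [4,3,4,5,6,5,6,5,5,4]
j=8: a[8]=5 > 4 → no swap
final swap a[3],a[9] → [4,3,4,4,6,5,6,5,5,5]; return 3
p = 3; k-1 = 8 > 3 ⇒ right

3; right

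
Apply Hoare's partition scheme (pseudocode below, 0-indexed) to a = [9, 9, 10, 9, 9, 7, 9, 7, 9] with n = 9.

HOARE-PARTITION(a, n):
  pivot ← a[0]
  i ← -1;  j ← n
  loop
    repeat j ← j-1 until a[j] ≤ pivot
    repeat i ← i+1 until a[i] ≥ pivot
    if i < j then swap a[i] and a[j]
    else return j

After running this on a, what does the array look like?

pivot=9
j stops at 8 (9), i stops at 0 (9); swap ⇒ [9, 9, 10, 9, 9, 7, 9, 7, 9]
j stops at 7 (7), i stops at 1 (9); swap ⇒ [9, 7, 10, 9, 9, 7, 9, 9, 9]
j stops at 6 (9), i stops at 2 (10); swap ⇒ [9, 7, 9, 9, 9, 7, 10, 9, 9]
j stops at 5 (7), i stops at 3 (9); swap ⇒ [9, 7, 9, 7, 9, 9, 10, 9, 9]
j stops at 4, i stops at 4; i≥j ⇒ return 4. a=[9, 7, 9, 7, 9, 9, 10, 9, 9]

[9, 7, 9, 7, 9, 9, 10, 9, 9]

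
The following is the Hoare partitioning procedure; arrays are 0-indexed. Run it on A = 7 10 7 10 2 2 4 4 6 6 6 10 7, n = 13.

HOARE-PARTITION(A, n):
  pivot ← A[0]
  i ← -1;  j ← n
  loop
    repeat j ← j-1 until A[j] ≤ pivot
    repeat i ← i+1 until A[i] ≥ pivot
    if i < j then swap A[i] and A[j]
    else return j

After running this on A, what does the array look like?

pivot = A[0] = 7; i = -1, j = 13
j→12 (A[12]=7≤7), i→0 (A[0]=7≥7); i<j, swap → 7 10 7 10 2 2 4 4 6 6 6 10 7
j→10 (A[10]=6≤7), i→1 (A[1]=10≥7); i<j, swap → 7 6 7 10 2 2 4 4 6 6 10 10 7
j→9 (A[9]=6≤7), i→2 (A[2]=7≥7); i<j, swap → 7 6 6 10 2 2 4 4 6 7 10 10 7
j→8 (A[8]=6≤7), i→3 (A[3]=10≥7); i<j, swap → 7 6 6 6 2 2 4 4 10 7 10 10 7
j→7, i→8; i≥j, return j=7. A = 7 6 6 6 2 2 4 4 10 7 10 10 7

7 6 6 6 2 2 4 4 10 7 10 10 7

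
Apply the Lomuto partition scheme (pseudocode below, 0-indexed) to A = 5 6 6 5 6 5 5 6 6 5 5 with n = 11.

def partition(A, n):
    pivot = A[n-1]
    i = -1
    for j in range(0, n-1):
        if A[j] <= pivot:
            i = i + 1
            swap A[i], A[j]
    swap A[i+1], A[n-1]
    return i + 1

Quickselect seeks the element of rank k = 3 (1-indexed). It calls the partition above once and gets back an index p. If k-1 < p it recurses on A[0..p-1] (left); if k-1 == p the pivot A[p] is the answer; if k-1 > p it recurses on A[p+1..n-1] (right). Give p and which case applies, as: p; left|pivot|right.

pivot = A[10] = 5; i = -1
j=0: A[0]=5 ≤ 5 → i=0, swap A[0],A[0] (no change) → 5 6 6 5 6 5 5 6 6 5 5
j=1: A[1]=6 > 5 → no swap
j=2: A[2]=6 > 5 → no swap
j=3: A[3]=5 ≤ 5 → i=1, swap A[1],A[3] → 5 5 6 6 6 5 5 6 6 5 5
j=4: A[4]=6 > 5 → no swap
j=5: A[5]=5 ≤ 5 → i=2, swap A[2],A[5] → 5 5 5 6 6 6 5 6 6 5 5
j=6: A[6]=5 ≤ 5 → i=3, swap A[3],A[6] → 5 5 5 5 6 6 6 6 6 5 5
j=7: A[7]=6 > 5 → no swap
j=8: A[8]=6 > 5 → no swap
j=9: A[9]=5 ≤ 5 → i=4, swap A[4],A[9] → 5 5 5 5 5 6 6 6 6 6 5
final swap A[5],A[10] → 5 5 5 5 5 5 6 6 6 6 6; return 5
p = 5; k-1 = 2 < 5 ⇒ left

5; left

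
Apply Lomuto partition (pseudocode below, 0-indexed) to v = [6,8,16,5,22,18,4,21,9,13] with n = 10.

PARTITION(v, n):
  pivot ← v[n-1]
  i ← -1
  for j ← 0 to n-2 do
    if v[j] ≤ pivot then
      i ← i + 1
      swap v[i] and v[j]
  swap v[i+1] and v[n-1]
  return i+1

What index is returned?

pivot=13, i=-1
j=0: 6≤13, i=0, swap(0,0) ⇒ [6,8,16,5,22,18,4,21,9,13]
j=1: 8≤13, i=1, swap(1,1) ⇒ [6,8,16,5,22,18,4,21,9,13]
j=2: 16>13, skip
j=3: 5≤13, i=2, swap(2,3) ⇒ [6,8,5,16,22,18,4,21,9,13]
j=4: 22>13, skip
j=5: 18>13, skip
j=6: 4≤13, i=3, swap(3,6) ⇒ [6,8,5,4,22,18,16,21,9,13]
j=7: 21>13, skip
j=8: 9≤13, i=4, swap(4,8) ⇒ [6,8,5,4,9,18,16,21,22,13]
swap(5,9) ⇒ [6,8,5,4,9,13,16,21,22,18]; return 5

5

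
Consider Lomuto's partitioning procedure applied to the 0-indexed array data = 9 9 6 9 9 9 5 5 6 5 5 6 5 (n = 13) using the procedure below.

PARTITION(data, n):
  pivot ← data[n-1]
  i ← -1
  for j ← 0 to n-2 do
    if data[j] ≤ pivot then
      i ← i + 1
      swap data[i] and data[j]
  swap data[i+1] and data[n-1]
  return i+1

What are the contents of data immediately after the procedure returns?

pivot=5, i=-1
j=0: 9>5, skip
j=1: 9>5, skip
j=2: 6>5, skip
j=3: 9>5, skip
j=4: 9>5, skip
j=5: 9>5, skip
j=6: 5≤5, i=0, swap(0,6) ⇒ 5 9 6 9 9 9 9 5 6 5 5 6 5
j=7: 5≤5, i=1, swap(1,7) ⇒ 5 5 6 9 9 9 9 9 6 5 5 6 5
j=8: 6>5, skip
j=9: 5≤5, i=2, swap(2,9) ⇒ 5 5 5 9 9 9 9 9 6 6 5 6 5
j=10: 5≤5, i=3, swap(3,10) ⇒ 5 5 5 5 9 9 9 9 6 6 9 6 5
j=11: 6>5, skip
swap(4,12) ⇒ 5 5 5 5 5 9 9 9 6 6 9 6 9; return 4

5 5 5 5 5 9 9 9 6 6 9 6 9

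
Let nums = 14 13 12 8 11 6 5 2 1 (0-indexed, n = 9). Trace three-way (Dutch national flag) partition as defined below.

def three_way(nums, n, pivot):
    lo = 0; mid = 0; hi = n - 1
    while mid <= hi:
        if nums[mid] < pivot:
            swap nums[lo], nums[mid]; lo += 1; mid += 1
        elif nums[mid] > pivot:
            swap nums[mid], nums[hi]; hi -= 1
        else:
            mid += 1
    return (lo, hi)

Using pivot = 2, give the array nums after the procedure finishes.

pivot = 2; lo=0, mid=0, hi=8
nums[mid]=14>2: swap nums[0],nums[8]; hi=7 → 1 13 12 8 11 6 5 2 14
nums[mid]=1<2: swap nums[0],nums[0]; lo=1,mid=1 → 1 13 12 8 11 6 5 2 14
nums[mid]=13>2: swap nums[1],nums[7]; hi=6 → 1 2 12 8 11 6 5 13 14
nums[mid]=2=2: mid=2
nums[mid]=12>2: swap nums[2],nums[6]; hi=5 → 1 2 5 8 11 6 12 13 14
nums[mid]=5>2: swap nums[2],nums[5]; hi=4 → 1 2 6 8 11 5 12 13 14
nums[mid]=6>2: swap nums[2],nums[4]; hi=3 → 1 2 11 8 6 5 12 13 14
nums[mid]=11>2: swap nums[2],nums[3]; hi=2 → 1 2 8 11 6 5 12 13 14
nums[mid]=8>2: swap nums[2],nums[2]; hi=1 → 1 2 8 11 6 5 12 13 14
end: lo=1, hi=1; nums = 1 2 8 11 6 5 12 13 14

1 2 8 11 6 5 12 13 14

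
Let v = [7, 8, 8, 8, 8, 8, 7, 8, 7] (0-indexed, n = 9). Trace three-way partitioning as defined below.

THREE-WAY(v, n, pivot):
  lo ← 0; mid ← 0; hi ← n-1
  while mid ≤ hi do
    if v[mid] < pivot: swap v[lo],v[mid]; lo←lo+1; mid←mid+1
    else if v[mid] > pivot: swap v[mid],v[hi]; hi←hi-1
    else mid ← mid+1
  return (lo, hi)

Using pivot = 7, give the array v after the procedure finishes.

[7, 7, 7, 8, 8, 8, 8, 8, 8]

pivot = 7; lo=0, mid=0, hi=8
v[mid]=7=7: mid=1
v[mid]=8>7: swap v[1],v[8]; hi=7 → [7, 7, 8, 8, 8, 8, 7, 8, 8]
v[mid]=7=7: mid=2
v[mid]=8>7: swap v[2],v[7]; hi=6 → [7, 7, 8, 8, 8, 8, 7, 8, 8]
v[mid]=8>7: swap v[2],v[6]; hi=5 → [7, 7, 7, 8, 8, 8, 8, 8, 8]
v[mid]=7=7: mid=3
v[mid]=8>7: swap v[3],v[5]; hi=4 → [7, 7, 7, 8, 8, 8, 8, 8, 8]
v[mid]=8>7: swap v[3],v[4]; hi=3 → [7, 7, 7, 8, 8, 8, 8, 8, 8]
v[mid]=8>7: swap v[3],v[3]; hi=2 → [7, 7, 7, 8, 8, 8, 8, 8, 8]
end: lo=0, hi=2; v = [7, 7, 7, 8, 8, 8, 8, 8, 8]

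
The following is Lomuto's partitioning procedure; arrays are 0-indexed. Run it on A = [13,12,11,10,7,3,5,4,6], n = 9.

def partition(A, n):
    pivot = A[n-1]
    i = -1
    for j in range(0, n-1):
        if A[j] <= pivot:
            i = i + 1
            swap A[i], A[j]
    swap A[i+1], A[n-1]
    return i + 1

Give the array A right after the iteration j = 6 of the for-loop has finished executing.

[3,5,11,10,7,13,12,4,6]

pivot=6, i=-1
j=0: 13>6, skip
j=1: 12>6, skip
j=2: 11>6, skip
j=3: 10>6, skip
j=4: 7>6, skip
j=5: 3≤6, i=0, swap(0,5) ⇒ [3,12,11,10,7,13,5,4,6]
j=6: 5≤6, i=1, swap(1,6) ⇒ [3,5,11,10,7,13,12,4,6]
(after j=6) A = [3,5,11,10,7,13,12,4,6]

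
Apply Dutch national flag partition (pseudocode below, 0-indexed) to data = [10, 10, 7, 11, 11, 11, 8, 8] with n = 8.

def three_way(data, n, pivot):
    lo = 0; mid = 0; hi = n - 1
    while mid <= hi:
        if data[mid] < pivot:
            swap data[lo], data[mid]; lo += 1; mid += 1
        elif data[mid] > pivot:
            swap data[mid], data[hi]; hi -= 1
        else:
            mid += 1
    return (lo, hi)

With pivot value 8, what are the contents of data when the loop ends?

pivot = 8; lo=0, mid=0, hi=7
data[mid]=10>8: swap data[0],data[7]; hi=6 → [8, 10, 7, 11, 11, 11, 8, 10]
data[mid]=8=8: mid=1
data[mid]=10>8: swap data[1],data[6]; hi=5 → [8, 8, 7, 11, 11, 11, 10, 10]
data[mid]=8=8: mid=2
data[mid]=7<8: swap data[0],data[2]; lo=1,mid=3 → [7, 8, 8, 11, 11, 11, 10, 10]
data[mid]=11>8: swap data[3],data[5]; hi=4 → [7, 8, 8, 11, 11, 11, 10, 10]
data[mid]=11>8: swap data[3],data[4]; hi=3 → [7, 8, 8, 11, 11, 11, 10, 10]
data[mid]=11>8: swap data[3],data[3]; hi=2 → [7, 8, 8, 11, 11, 11, 10, 10]
end: lo=1, hi=2; data = [7, 8, 8, 11, 11, 11, 10, 10]

[7, 8, 8, 11, 11, 11, 10, 10]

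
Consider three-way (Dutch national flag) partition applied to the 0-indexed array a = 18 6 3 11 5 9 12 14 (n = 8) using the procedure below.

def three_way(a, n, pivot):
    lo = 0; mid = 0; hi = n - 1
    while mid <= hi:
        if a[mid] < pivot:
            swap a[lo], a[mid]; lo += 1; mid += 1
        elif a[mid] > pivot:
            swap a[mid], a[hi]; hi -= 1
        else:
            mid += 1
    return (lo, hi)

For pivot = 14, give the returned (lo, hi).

(6, 6)

lo=0 mid=0 hi=7
18>14: swap(0,7), hi=6 ⇒ 14 6 3 11 5 9 12 18
14=14: mid=1
6<14: swap(0,1), lo=1 mid=2 ⇒ 6 14 3 11 5 9 12 18
3<14: swap(1,2), lo=2 mid=3 ⇒ 6 3 14 11 5 9 12 18
11<14: swap(2,3), lo=3 mid=4 ⇒ 6 3 11 14 5 9 12 18
5<14: swap(3,4), lo=4 mid=5 ⇒ 6 3 11 5 14 9 12 18
9<14: swap(4,5), lo=5 mid=6 ⇒ 6 3 11 5 9 14 12 18
12<14: swap(5,6), lo=6 mid=7 ⇒ 6 3 11 5 9 12 14 18
done. lo=6 hi=6; a=6 3 11 5 9 12 14 18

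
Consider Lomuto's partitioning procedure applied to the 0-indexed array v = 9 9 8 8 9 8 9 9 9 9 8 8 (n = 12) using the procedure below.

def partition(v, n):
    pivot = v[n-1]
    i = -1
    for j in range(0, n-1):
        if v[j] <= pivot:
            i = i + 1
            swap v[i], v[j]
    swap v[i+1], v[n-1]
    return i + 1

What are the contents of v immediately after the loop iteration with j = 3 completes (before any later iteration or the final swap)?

8 8 9 9 9 8 9 9 9 9 8 8

pivot=8, i=-1
j=0: 9>8, skip
j=1: 9>8, skip
j=2: 8≤8, i=0, swap(0,2) ⇒ 8 9 9 8 9 8 9 9 9 9 8 8
j=3: 8≤8, i=1, swap(1,3) ⇒ 8 8 9 9 9 8 9 9 9 9 8 8
(after j=3) v = 8 8 9 9 9 8 9 9 9 9 8 8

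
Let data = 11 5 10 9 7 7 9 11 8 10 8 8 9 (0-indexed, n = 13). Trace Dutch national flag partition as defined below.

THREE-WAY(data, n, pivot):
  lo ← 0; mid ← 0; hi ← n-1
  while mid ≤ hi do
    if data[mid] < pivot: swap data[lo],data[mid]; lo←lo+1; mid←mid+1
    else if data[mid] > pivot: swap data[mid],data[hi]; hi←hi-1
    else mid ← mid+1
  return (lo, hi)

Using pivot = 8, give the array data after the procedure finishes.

lo=0 mid=0 hi=12
11>8: swap(0,12), hi=11 ⇒ 9 5 10 9 7 7 9 11 8 10 8 8 11
9>8: swap(0,11), hi=10 ⇒ 8 5 10 9 7 7 9 11 8 10 8 9 11
8=8: mid=1
5<8: swap(0,1), lo=1 mid=2 ⇒ 5 8 10 9 7 7 9 11 8 10 8 9 11
10>8: swap(2,10), hi=9 ⇒ 5 8 8 9 7 7 9 11 8 10 10 9 11
8=8: mid=3
9>8: swap(3,9), hi=8 ⇒ 5 8 8 10 7 7 9 11 8 9 10 9 11
10>8: swap(3,8), hi=7 ⇒ 5 8 8 8 7 7 9 11 10 9 10 9 11
8=8: mid=4
7<8: swap(1,4), lo=2 mid=5 ⇒ 5 7 8 8 8 7 9 11 10 9 10 9 11
7<8: swap(2,5), lo=3 mid=6 ⇒ 5 7 7 8 8 8 9 11 10 9 10 9 11
9>8: swap(6,7), hi=6 ⇒ 5 7 7 8 8 8 11 9 10 9 10 9 11
11>8: swap(6,6), hi=5 ⇒ 5 7 7 8 8 8 11 9 10 9 10 9 11
done. lo=3 hi=5; data=5 7 7 8 8 8 11 9 10 9 10 9 11

5 7 7 8 8 8 11 9 10 9 10 9 11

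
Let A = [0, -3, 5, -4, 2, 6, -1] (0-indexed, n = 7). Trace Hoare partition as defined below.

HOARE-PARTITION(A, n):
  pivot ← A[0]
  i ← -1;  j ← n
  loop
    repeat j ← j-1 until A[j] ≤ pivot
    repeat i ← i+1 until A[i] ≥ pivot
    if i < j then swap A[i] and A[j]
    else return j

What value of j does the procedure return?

pivot=0
j stops at 6 (-1), i stops at 0 (0); swap ⇒ [-1, -3, 5, -4, 2, 6, 0]
j stops at 3 (-4), i stops at 2 (5); swap ⇒ [-1, -3, -4, 5, 2, 6, 0]
j stops at 2, i stops at 3; i≥j ⇒ return 2. A=[-1, -3, -4, 5, 2, 6, 0]

2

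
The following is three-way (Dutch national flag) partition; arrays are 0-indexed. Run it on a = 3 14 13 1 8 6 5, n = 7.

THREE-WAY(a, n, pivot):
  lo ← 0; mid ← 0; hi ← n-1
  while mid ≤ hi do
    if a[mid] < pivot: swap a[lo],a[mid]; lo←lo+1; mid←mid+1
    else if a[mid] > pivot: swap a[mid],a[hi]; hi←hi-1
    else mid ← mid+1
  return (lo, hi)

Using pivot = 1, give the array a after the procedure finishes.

lo=0 mid=0 hi=6
3>1: swap(0,6), hi=5 ⇒ 5 14 13 1 8 6 3
5>1: swap(0,5), hi=4 ⇒ 6 14 13 1 8 5 3
6>1: swap(0,4), hi=3 ⇒ 8 14 13 1 6 5 3
8>1: swap(0,3), hi=2 ⇒ 1 14 13 8 6 5 3
1=1: mid=1
14>1: swap(1,2), hi=1 ⇒ 1 13 14 8 6 5 3
13>1: swap(1,1), hi=0 ⇒ 1 13 14 8 6 5 3
done. lo=0 hi=0; a=1 13 14 8 6 5 3

1 13 14 8 6 5 3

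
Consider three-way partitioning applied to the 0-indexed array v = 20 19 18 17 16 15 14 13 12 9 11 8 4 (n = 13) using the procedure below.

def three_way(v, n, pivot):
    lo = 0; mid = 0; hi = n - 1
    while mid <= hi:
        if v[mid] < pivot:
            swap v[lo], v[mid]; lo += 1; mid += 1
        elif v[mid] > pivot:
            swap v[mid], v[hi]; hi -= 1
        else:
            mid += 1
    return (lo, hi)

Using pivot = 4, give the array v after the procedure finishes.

pivot = 4; lo=0, mid=0, hi=12
v[mid]=20>4: swap v[0],v[12]; hi=11 → 4 19 18 17 16 15 14 13 12 9 11 8 20
v[mid]=4=4: mid=1
v[mid]=19>4: swap v[1],v[11]; hi=10 → 4 8 18 17 16 15 14 13 12 9 11 19 20
v[mid]=8>4: swap v[1],v[10]; hi=9 → 4 11 18 17 16 15 14 13 12 9 8 19 20
v[mid]=11>4: swap v[1],v[9]; hi=8 → 4 9 18 17 16 15 14 13 12 11 8 19 20
v[mid]=9>4: swap v[1],v[8]; hi=7 → 4 12 18 17 16 15 14 13 9 11 8 19 20
v[mid]=12>4: swap v[1],v[7]; hi=6 → 4 13 18 17 16 15 14 12 9 11 8 19 20
v[mid]=13>4: swap v[1],v[6]; hi=5 → 4 14 18 17 16 15 13 12 9 11 8 19 20
v[mid]=14>4: swap v[1],v[5]; hi=4 → 4 15 18 17 16 14 13 12 9 11 8 19 20
v[mid]=15>4: swap v[1],v[4]; hi=3 → 4 16 18 17 15 14 13 12 9 11 8 19 20
v[mid]=16>4: swap v[1],v[3]; hi=2 → 4 17 18 16 15 14 13 12 9 11 8 19 20
v[mid]=17>4: swap v[1],v[2]; hi=1 → 4 18 17 16 15 14 13 12 9 11 8 19 20
v[mid]=18>4: swap v[1],v[1]; hi=0 → 4 18 17 16 15 14 13 12 9 11 8 19 20
end: lo=0, hi=0; v = 4 18 17 16 15 14 13 12 9 11 8 19 20

4 18 17 16 15 14 13 12 9 11 8 19 20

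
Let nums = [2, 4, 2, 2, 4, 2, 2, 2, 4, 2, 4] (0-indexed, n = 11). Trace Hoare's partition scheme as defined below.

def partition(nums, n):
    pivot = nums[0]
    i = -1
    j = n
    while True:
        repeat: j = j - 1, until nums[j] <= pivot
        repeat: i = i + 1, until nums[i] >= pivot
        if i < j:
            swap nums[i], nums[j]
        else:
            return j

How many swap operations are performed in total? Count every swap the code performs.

pivot=2
j stops at 9 (2), i stops at 0 (2); swap ⇒ [2, 4, 2, 2, 4, 2, 2, 2, 4, 2, 4]
j stops at 7 (2), i stops at 1 (4); swap ⇒ [2, 2, 2, 2, 4, 2, 2, 4, 4, 2, 4]
j stops at 6 (2), i stops at 2 (2); swap ⇒ [2, 2, 2, 2, 4, 2, 2, 4, 4, 2, 4]
j stops at 5 (2), i stops at 3 (2); swap ⇒ [2, 2, 2, 2, 4, 2, 2, 4, 4, 2, 4]
j stops at 3, i stops at 4; i≥j ⇒ return 3. nums=[2, 2, 2, 2, 4, 2, 2, 4, 4, 2, 4]

4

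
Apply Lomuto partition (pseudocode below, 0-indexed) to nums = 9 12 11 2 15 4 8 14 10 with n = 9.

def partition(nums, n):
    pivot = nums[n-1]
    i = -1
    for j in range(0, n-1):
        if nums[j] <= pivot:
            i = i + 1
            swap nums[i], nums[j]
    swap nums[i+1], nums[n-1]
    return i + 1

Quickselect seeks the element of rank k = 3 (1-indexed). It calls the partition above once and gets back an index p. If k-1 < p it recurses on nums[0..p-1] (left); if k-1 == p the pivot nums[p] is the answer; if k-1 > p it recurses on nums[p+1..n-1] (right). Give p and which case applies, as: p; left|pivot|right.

pivot=10, i=-1
j=0: 9≤10, i=0, swap(0,0) ⇒ 9 12 11 2 15 4 8 14 10
j=1: 12>10, skip
j=2: 11>10, skip
j=3: 2≤10, i=1, swap(1,3) ⇒ 9 2 11 12 15 4 8 14 10
j=4: 15>10, skip
j=5: 4≤10, i=2, swap(2,5) ⇒ 9 2 4 12 15 11 8 14 10
j=6: 8≤10, i=3, swap(3,6) ⇒ 9 2 4 8 15 11 12 14 10
j=7: 14>10, skip
swap(4,8) ⇒ 9 2 4 8 10 11 12 14 15; return 4
p = 4; k-1 = 2 < 4 ⇒ left

4; left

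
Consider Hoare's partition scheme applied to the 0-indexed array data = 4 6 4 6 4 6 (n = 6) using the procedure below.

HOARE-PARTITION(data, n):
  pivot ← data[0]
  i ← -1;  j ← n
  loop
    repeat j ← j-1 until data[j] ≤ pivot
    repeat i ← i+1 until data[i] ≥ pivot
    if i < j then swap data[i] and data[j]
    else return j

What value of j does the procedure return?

pivot = data[0] = 4; i = -1, j = 6
j→4 (data[4]=4≤4), i→0 (data[0]=4≥4); i<j, swap → 4 6 4 6 4 6
j→2 (data[2]=4≤4), i→1 (data[1]=6≥4); i<j, swap → 4 4 6 6 4 6
j→1, i→2; i≥j, return j=1. data = 4 4 6 6 4 6

1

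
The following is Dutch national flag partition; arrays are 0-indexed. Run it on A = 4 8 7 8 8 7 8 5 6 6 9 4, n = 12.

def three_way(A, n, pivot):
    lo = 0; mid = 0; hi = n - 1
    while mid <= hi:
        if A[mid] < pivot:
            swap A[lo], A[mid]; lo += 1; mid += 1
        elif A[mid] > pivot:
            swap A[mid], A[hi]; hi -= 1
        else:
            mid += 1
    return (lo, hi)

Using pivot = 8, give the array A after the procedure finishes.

4 7 7 5 6 6 4 8 8 8 8 9

lo=0 mid=0 hi=11
4<8: swap(0,0), lo=1 mid=1 ⇒ 4 8 7 8 8 7 8 5 6 6 9 4
8=8: mid=2
7<8: swap(1,2), lo=2 mid=3 ⇒ 4 7 8 8 8 7 8 5 6 6 9 4
8=8: mid=4
8=8: mid=5
7<8: swap(2,5), lo=3 mid=6 ⇒ 4 7 7 8 8 8 8 5 6 6 9 4
8=8: mid=7
5<8: swap(3,7), lo=4 mid=8 ⇒ 4 7 7 5 8 8 8 8 6 6 9 4
6<8: swap(4,8), lo=5 mid=9 ⇒ 4 7 7 5 6 8 8 8 8 6 9 4
6<8: swap(5,9), lo=6 mid=10 ⇒ 4 7 7 5 6 6 8 8 8 8 9 4
9>8: swap(10,11), hi=10 ⇒ 4 7 7 5 6 6 8 8 8 8 4 9
4<8: swap(6,10), lo=7 mid=11 ⇒ 4 7 7 5 6 6 4 8 8 8 8 9
done. lo=7 hi=10; A=4 7 7 5 6 6 4 8 8 8 8 9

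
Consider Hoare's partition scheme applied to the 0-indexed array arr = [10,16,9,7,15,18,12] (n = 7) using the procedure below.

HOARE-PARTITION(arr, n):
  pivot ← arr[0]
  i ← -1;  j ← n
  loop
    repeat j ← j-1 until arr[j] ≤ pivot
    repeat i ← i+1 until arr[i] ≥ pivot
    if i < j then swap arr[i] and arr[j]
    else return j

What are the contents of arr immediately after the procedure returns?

[7,9,16,10,15,18,12]

pivot = arr[0] = 10; i = -1, j = 7
j→3 (arr[3]=7≤10), i→0 (arr[0]=10≥10); i<j, swap → [7,16,9,10,15,18,12]
j→2 (arr[2]=9≤10), i→1 (arr[1]=16≥10); i<j, swap → [7,9,16,10,15,18,12]
j→1, i→2; i≥j, return j=1. arr = [7,9,16,10,15,18,12]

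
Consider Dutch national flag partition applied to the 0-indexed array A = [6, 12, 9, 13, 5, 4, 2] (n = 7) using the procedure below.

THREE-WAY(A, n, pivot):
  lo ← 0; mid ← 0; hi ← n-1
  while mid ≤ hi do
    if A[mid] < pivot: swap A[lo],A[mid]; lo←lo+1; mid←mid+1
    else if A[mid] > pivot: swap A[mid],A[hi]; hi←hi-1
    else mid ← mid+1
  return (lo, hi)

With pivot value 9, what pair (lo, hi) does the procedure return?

(4, 4)

lo=0 mid=0 hi=6
6<9: swap(0,0), lo=1 mid=1 ⇒ [6, 12, 9, 13, 5, 4, 2]
12>9: swap(1,6), hi=5 ⇒ [6, 2, 9, 13, 5, 4, 12]
2<9: swap(1,1), lo=2 mid=2 ⇒ [6, 2, 9, 13, 5, 4, 12]
9=9: mid=3
13>9: swap(3,5), hi=4 ⇒ [6, 2, 9, 4, 5, 13, 12]
4<9: swap(2,3), lo=3 mid=4 ⇒ [6, 2, 4, 9, 5, 13, 12]
5<9: swap(3,4), lo=4 mid=5 ⇒ [6, 2, 4, 5, 9, 13, 12]
done. lo=4 hi=4; A=[6, 2, 4, 5, 9, 13, 12]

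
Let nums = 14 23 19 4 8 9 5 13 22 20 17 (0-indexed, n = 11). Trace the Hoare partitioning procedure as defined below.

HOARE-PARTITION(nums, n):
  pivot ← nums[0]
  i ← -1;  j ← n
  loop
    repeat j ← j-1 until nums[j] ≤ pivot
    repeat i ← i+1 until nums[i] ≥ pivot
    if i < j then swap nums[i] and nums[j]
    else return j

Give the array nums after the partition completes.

pivot = nums[0] = 14; i = -1, j = 11
j→7 (nums[7]=13≤14), i→0 (nums[0]=14≥14); i<j, swap → 13 23 19 4 8 9 5 14 22 20 17
j→6 (nums[6]=5≤14), i→1 (nums[1]=23≥14); i<j, swap → 13 5 19 4 8 9 23 14 22 20 17
j→5 (nums[5]=9≤14), i→2 (nums[2]=19≥14); i<j, swap → 13 5 9 4 8 19 23 14 22 20 17
j→4, i→5; i≥j, return j=4. nums = 13 5 9 4 8 19 23 14 22 20 17

13 5 9 4 8 19 23 14 22 20 17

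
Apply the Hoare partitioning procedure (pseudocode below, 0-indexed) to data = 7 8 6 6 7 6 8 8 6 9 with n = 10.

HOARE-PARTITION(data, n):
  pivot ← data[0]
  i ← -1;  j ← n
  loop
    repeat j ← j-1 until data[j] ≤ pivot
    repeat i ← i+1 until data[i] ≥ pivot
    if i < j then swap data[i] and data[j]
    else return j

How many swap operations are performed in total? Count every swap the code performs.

2

pivot=7
j stops at 8 (6), i stops at 0 (7); swap ⇒ 6 8 6 6 7 6 8 8 7 9
j stops at 5 (6), i stops at 1 (8); swap ⇒ 6 6 6 6 7 8 8 8 7 9
j stops at 4, i stops at 4; i≥j ⇒ return 4. data=6 6 6 6 7 8 8 8 7 9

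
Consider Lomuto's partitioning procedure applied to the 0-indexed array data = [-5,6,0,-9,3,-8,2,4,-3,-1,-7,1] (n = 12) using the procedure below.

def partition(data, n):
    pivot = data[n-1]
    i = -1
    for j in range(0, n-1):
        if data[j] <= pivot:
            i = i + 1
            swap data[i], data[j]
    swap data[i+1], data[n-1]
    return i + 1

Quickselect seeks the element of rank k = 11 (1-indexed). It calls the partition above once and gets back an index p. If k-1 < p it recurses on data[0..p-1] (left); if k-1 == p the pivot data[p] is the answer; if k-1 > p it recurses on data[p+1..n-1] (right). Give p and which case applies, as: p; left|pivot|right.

pivot=1, i=-1
j=0: -5≤1, i=0, swap(0,0) ⇒ [-5,6,0,-9,3,-8,2,4,-3,-1,-7,1]
j=1: 6>1, skip
j=2: 0≤1, i=1, swap(1,2) ⇒ [-5,0,6,-9,3,-8,2,4,-3,-1,-7,1]
j=3: -9≤1, i=2, swap(2,3) ⇒ [-5,0,-9,6,3,-8,2,4,-3,-1,-7,1]
j=4: 3>1, skip
j=5: -8≤1, i=3, swap(3,5) ⇒ [-5,0,-9,-8,3,6,2,4,-3,-1,-7,1]
j=6: 2>1, skip
j=7: 4>1, skip
j=8: -3≤1, i=4, swap(4,8) ⇒ [-5,0,-9,-8,-3,6,2,4,3,-1,-7,1]
j=9: -1≤1, i=5, swap(5,9) ⇒ [-5,0,-9,-8,-3,-1,2,4,3,6,-7,1]
j=10: -7≤1, i=6, swap(6,10) ⇒ [-5,0,-9,-8,-3,-1,-7,4,3,6,2,1]
swap(7,11) ⇒ [-5,0,-9,-8,-3,-1,-7,1,3,6,2,4]; return 7
p = 7; k-1 = 10 > 7 ⇒ right

7; right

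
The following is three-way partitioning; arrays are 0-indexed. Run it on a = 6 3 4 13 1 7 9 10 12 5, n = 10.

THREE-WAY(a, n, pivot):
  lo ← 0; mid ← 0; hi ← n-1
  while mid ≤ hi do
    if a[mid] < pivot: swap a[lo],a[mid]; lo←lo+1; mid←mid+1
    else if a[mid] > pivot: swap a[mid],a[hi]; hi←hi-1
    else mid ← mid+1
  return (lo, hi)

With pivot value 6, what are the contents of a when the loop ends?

3 4 5 1 6 9 10 12 7 13

pivot = 6; lo=0, mid=0, hi=9
a[mid]=6=6: mid=1
a[mid]=3<6: swap a[0],a[1]; lo=1,mid=2 → 3 6 4 13 1 7 9 10 12 5
a[mid]=4<6: swap a[1],a[2]; lo=2,mid=3 → 3 4 6 13 1 7 9 10 12 5
a[mid]=13>6: swap a[3],a[9]; hi=8 → 3 4 6 5 1 7 9 10 12 13
a[mid]=5<6: swap a[2],a[3]; lo=3,mid=4 → 3 4 5 6 1 7 9 10 12 13
a[mid]=1<6: swap a[3],a[4]; lo=4,mid=5 → 3 4 5 1 6 7 9 10 12 13
a[mid]=7>6: swap a[5],a[8]; hi=7 → 3 4 5 1 6 12 9 10 7 13
a[mid]=12>6: swap a[5],a[7]; hi=6 → 3 4 5 1 6 10 9 12 7 13
a[mid]=10>6: swap a[5],a[6]; hi=5 → 3 4 5 1 6 9 10 12 7 13
a[mid]=9>6: swap a[5],a[5]; hi=4 → 3 4 5 1 6 9 10 12 7 13
end: lo=4, hi=4; a = 3 4 5 1 6 9 10 12 7 13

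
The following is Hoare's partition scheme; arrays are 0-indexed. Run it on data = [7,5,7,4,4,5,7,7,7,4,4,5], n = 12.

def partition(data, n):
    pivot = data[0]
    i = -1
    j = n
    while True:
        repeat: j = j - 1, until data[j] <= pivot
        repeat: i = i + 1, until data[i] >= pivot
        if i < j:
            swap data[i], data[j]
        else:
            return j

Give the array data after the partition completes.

[5,5,4,4,4,5,4,7,7,7,7,7]

pivot=7
j stops at 11 (5), i stops at 0 (7); swap ⇒ [5,5,7,4,4,5,7,7,7,4,4,7]
j stops at 10 (4), i stops at 2 (7); swap ⇒ [5,5,4,4,4,5,7,7,7,4,7,7]
j stops at 9 (4), i stops at 6 (7); swap ⇒ [5,5,4,4,4,5,4,7,7,7,7,7]
j stops at 8 (7), i stops at 7 (7); swap ⇒ [5,5,4,4,4,5,4,7,7,7,7,7]
j stops at 7, i stops at 8; i≥j ⇒ return 7. data=[5,5,4,4,4,5,4,7,7,7,7,7]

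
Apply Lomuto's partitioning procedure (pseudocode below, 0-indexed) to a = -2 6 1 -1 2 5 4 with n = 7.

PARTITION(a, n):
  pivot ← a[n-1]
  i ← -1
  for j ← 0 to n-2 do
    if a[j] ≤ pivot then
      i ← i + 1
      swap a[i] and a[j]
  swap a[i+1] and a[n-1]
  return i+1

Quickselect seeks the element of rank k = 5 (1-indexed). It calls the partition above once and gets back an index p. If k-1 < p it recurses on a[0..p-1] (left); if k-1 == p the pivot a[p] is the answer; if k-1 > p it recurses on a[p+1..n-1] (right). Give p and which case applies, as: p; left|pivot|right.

pivot = a[6] = 4; i = -1
j=0: a[0]=-2 ≤ 4 → i=0, swap a[0],a[0] (no change) → -2 6 1 -1 2 5 4
j=1: a[1]=6 > 4 → no swap
j=2: a[2]=1 ≤ 4 → i=1, swap a[1],a[2] → -2 1 6 -1 2 5 4
j=3: a[3]=-1 ≤ 4 → i=2, swap a[2],a[3] → -2 1 -1 6 2 5 4
j=4: a[4]=2 ≤ 4 → i=3, swap a[3],a[4] → -2 1 -1 2 6 5 4
j=5: a[5]=5 > 4 → no swap
final swap a[4],a[6] → -2 1 -1 2 4 5 6; return 4
p = 4; k-1 = 4 == 4 ⇒ pivot

4; pivot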